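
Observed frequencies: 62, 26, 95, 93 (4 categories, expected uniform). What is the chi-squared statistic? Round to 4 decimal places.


chi2 = sum((O-E)^2/E), E = total/4
total = 276, E = 276/4 = 69
(62 - 69)^2 / 69 = 49 / 69 = 49/69 ≈ 0.710145
(26 - 69)^2 / 69 = 1849 / 69 = 1849/69 ≈ 26.797101
(95 - 69)^2 / 69 = 676 / 69 = 676/69 ≈ 9.797101
(93 - 69)^2 / 69 = 576 / 69 = 192/23 ≈ 8.347826
chi2 = 1050/23 ≈ 45.652174

45.6522


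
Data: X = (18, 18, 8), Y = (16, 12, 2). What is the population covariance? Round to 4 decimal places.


Cov = (1/n)*sum((xi-xbar)(yi-ybar))
n = 3, xbar = 44/3 ≈ 14.666667, ybar = 30/3 = 10
sum((xi-xbar)(yi-ybar)) = 80
Cov = 80 / 3 = 80/3 ≈ 26.666667

26.6667


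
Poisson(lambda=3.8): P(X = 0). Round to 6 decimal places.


P = e^(-lam) * lam^k / k!
e^(-3.8) ≈ 0.02237077
lam^k = 3.8^0 = 1
k! = 0! = 1
P = 0.02237077 * 1 / 1 ≈ 0.022371

0.022371


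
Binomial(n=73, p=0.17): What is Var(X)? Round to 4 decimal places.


Var = n*p*(1-p) = 73 * 0.17 * 0.83 = 10.3003

10.3003


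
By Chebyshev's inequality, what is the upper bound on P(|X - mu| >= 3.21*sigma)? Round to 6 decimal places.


P <= 1/k^2
k^2 = 3.21^2 = 10.3041
1/k^2 = 1 / 10.3041 ≈ 0.09704875

0.097049


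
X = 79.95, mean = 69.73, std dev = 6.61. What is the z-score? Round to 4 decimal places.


z = (X - mu) / sigma
X - mu = 79.95 - 69.73 = 10.22
z = 10.22 / 6.61 = 1022/661 ≈ 1.546142

1.5461


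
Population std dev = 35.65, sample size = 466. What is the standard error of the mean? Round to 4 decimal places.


SE = sigma / sqrt(n)
sqrt(466) ≈ 21.587033
SE = 35.65 / 21.587033 ≈ 1.651454

1.6515


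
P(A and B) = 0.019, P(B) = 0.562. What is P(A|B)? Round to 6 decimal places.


P(A|B) = P(A and B) / P(B) = 0.019 / 0.562 = 19/562 ≈ 0.03380783

0.033808


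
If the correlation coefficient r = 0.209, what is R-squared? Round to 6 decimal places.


R^2 = r^2 = (0.209)^2 = 0.043681

0.043681


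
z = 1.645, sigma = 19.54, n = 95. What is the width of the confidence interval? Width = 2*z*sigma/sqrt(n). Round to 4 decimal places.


width = 2*z*sigma/sqrt(n)
2*z*sigma = 2 * 1.645 * 19.54 = 64.2866
sqrt(95) ≈ 9.746794
width = 64.2866 / 9.746794 ≈ 6.595666

6.5957


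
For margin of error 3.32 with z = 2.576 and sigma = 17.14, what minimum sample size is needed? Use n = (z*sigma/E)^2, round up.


z*sigma/E = 2.576 * 17.14 / 3.32 ≈ 13.298988
(z*sigma/E)^2 ≈ 176.863081
round up: n = 177

177


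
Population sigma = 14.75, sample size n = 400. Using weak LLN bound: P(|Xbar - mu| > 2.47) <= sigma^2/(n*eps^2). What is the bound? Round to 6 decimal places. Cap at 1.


bound = min(1, sigma^2/(n*eps^2))
sigma^2 = 14.75^2 = 217.5625
n*eps^2 = 400 * 2.47^2 = 400 * 6.1009 = 2440.36
sigma^2/(n*eps^2) = 217.5625 / 2440.36 ≈ 0.08915181

0.089152


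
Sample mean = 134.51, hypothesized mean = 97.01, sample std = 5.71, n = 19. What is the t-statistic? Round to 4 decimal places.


t = (xbar - mu0) / (s/sqrt(n))
xbar - mu0 = 134.51 - 97.01 = 37.5
sqrt(19) ≈ 4.35889894
s/sqrt(n) = 5.71 / 4.35889894 ≈ 1.30996384
t = 37.5 / 1.30996384 ≈ 28.626744

28.6267


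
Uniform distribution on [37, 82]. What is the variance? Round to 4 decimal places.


Var = (b-a)^2 / 12
(b-a)^2 = (82 - 37)^2 = 2025
Var = 2025/12 = 168.75

168.7500


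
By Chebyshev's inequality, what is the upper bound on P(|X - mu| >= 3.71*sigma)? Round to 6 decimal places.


P <= 1/k^2
k^2 = 3.71^2 = 13.7641
1/k^2 = 1 / 13.7641 ≈ 0.07265277

0.072653


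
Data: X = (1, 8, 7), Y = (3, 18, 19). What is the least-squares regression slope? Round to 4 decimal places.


b = sum((xi-xbar)(yi-ybar)) / sum((xi-xbar)^2)
n = 3, xbar = 16/3 ≈ 5.333333, ybar = 40/3 ≈ 13.333333
Sxy = sum((xi-xbar)(yi-ybar)) = 200/3 ≈ 66.666667
Sxx = sum((xi-xbar)^2) = 86/3 ≈ 28.666667
b = Sxy / Sxx = 100/43 ≈ 2.325581

2.3256


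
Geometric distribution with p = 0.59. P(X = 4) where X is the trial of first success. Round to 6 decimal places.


P = (1-p)^(k-1) * p
(1-p)^(k-1) = 0.41^3 = 0.068921
P = 0.068921 * 0.59 = 0.04066339

0.040663


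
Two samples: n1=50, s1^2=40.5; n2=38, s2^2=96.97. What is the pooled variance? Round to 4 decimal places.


sp^2 = ((n1-1)*s1^2 + (n2-1)*s2^2)/(n1+n2-2)
(n1-1)*s1^2 = 49 * 40.5 = 1984.5
(n2-1)*s2^2 = 37 * 96.97 = 3587.89
numerator = 1984.5 + 3587.89 = 5572.39
n1+n2-2 = 86
sp^2 = 5572.39 / 86 = 557239/8600 ≈ 64.795233

64.7952


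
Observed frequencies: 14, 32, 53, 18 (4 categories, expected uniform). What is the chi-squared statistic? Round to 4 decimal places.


chi2 = sum((O-E)^2/E), E = total/4
total = 117, E = 117/4 = 29.25
(14 - 29.25)^2 / 29.25 = 232.5625 / 29.25 = 3721/468 ≈ 7.950855
(32 - 29.25)^2 / 29.25 = 7.5625 / 29.25 = 121/468 ≈ 0.258547
(53 - 29.25)^2 / 29.25 = 564.0625 / 29.25 = 9025/468 ≈ 19.284188
(18 - 29.25)^2 / 29.25 = 126.5625 / 29.25 = 225/52 ≈ 4.326923
chi2 = 1241/39 ≈ 31.820513

31.8205


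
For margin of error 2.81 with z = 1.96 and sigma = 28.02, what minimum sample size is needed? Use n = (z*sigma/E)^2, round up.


z*sigma/E = 1.96 * 28.02 / 2.81 = 137298/7025 ≈ 19.544199
(z*sigma/E)^2 ≈ 381.975726
round up: n = 382

382


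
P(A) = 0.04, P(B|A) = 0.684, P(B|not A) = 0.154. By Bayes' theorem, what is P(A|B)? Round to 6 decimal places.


P(A|B) = P(B|A)*P(A) / P(B), P(B) = P(B|A)*P(A) + P(B|not A)*P(not A)
P(B|A)*P(A) = 0.684 * 0.04 = 0.02736
P(B|not A)*P(not A) = 0.154 * 0.96 = 0.14784
P(B) = 0.02736 + 0.14784 = 0.1752
P(A|B) = 0.02736 / 0.1752 = 57/365 ≈ 0.15616438

0.156164


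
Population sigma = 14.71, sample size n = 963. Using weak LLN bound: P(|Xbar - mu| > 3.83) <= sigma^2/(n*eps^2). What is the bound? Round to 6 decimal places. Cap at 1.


bound = min(1, sigma^2/(n*eps^2))
sigma^2 = 14.71^2 = 216.3841
n*eps^2 = 963 * 3.83^2 = 963 * 14.6689 = 14126.1507
sigma^2/(n*eps^2) = 216.3841 / 14126.1507 ≈ 0.01531798

0.015318


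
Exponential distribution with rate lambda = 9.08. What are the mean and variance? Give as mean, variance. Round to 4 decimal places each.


mean = 1/lam, var = 1/lam^2
mean = 1 / 9.08 = 25/227 ≈ 0.110132
lam^2 = 9.08^2 = 82.4464
var = 1 / 82.4464 ≈ 0.012129

0.1101, 0.0121


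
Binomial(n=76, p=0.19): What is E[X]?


E[X] = n*p = 76 * 0.19 = 14.44

14.44


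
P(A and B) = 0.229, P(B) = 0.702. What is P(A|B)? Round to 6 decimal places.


P(A|B) = P(A and B) / P(B) = 0.229 / 0.702 = 229/702 ≈ 0.32621083

0.326211


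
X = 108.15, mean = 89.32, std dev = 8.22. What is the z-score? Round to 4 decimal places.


z = (X - mu) / sigma
X - mu = 108.15 - 89.32 = 18.83
z = 18.83 / 8.22 = 1883/822 ≈ 2.290754

2.2908


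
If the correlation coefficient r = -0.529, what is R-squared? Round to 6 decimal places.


R^2 = r^2 = (-0.529)^2 = 0.279841

0.279841


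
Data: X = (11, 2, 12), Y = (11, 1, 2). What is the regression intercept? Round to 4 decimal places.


a = ybar - b*xbar, where b = sum((xi-xbar)(yi-ybar)) / sum((xi-xbar)^2)
n = 3, xbar = 25/3 ≈ 8.333333, ybar = 14/3 ≈ 4.666667
Sxy = sum((xi-xbar)(yi-ybar)) = 91/3 ≈ 30.333333
Sxx = sum((xi-xbar)^2) = 182/3 ≈ 60.666667
b = Sxy / Sxx = 0.5
a = 4.666667 - 0.5 * 8.333333 = 0.5

0.5000


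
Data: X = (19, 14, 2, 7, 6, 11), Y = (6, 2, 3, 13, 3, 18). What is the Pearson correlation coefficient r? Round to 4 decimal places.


r = sum((xi-xbar)(yi-ybar)) / sqrt(sum((xi-xbar)^2) * sum((yi-ybar)^2))
n = 6, xbar = 59/6 ≈ 9.833333, ybar = 45/6 = 7.5
Sxy = sum((xi-xbar)(yi-ybar)) = 12.5
Sxx = sum((xi-xbar)^2) = 1121/6 ≈ 186.833333
Syy = sum((yi-ybar)^2) = 213.5
sqrt(Sxx*Syy) ≈ 199.722099
r = Sxy / sqrt(Sxx*Syy) = 12.5 / 199.722099 ≈ 0.062587

0.0626


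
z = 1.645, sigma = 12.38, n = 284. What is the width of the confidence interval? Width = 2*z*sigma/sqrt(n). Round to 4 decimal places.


width = 2*z*sigma/sqrt(n)
2*z*sigma = 2 * 1.645 * 12.38 = 40.7302
sqrt(284) ≈ 16.852300
width = 40.7302 / 16.852300 ≈ 2.416893

2.4169


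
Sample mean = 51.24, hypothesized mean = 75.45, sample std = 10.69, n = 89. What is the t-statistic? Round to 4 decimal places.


t = (xbar - mu0) / (s/sqrt(n))
xbar - mu0 = 51.24 - 75.45 = -24.21
sqrt(89) ≈ 9.43398113
s/sqrt(n) = 10.69 / 9.43398113 ≈ 1.13313773
t = -24.21 / 1.13313773 ≈ -21.365452

-21.3655


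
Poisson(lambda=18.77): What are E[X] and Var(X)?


E[X] = Var(X) = lambda = 18.77

18.77, 18.77


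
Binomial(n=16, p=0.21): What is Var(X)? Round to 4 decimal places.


Var = n*p*(1-p) = 16 * 0.21 * 0.79 = 2.6544

2.6544


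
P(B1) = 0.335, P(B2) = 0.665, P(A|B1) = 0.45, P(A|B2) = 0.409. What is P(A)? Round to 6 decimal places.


P(A) = P(A|B1)*P(B1) + P(A|B2)*P(B2)
P(A|B1)*P(B1) = 0.45 * 0.335 = 0.15075
P(A|B2)*P(B2) = 0.409 * 0.665 = 0.271985
P(A) = 0.15075 + 0.271985 = 0.422735

0.422735


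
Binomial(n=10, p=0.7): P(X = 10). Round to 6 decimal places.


P = C(n,k) * p^k * (1-p)^(n-k)
C(10,10) = 1
p^k = 0.7^10 ≈ 0.02824752
(1-p)^(n-k) = 0.3^0 = 1
P = 1 * 0.02824752 * 1 ≈ 0.028248

0.028248


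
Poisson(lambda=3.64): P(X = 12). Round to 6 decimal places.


P = e^(-lam) * lam^k / k!
e^(-3.64) ≈ 0.02625234
lam^k = 3.64^12 ≈ 5410240.907043
k! = 12! = 479001600
P = 0.02625234 * 5410240.907043 / 479001600 ≈ 0.000297

0.000297


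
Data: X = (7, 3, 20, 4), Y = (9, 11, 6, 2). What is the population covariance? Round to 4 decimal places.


Cov = (1/n)*sum((xi-xbar)(yi-ybar))
n = 4, xbar = 34/4 = 8.5, ybar = 28/4 = 7
sum((xi-xbar)(yi-ybar)) = -14
Cov = -14 / 4 = -3.5

-3.5000


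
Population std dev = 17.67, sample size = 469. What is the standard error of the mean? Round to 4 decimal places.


SE = sigma / sqrt(n)
sqrt(469) ≈ 21.656408
SE = 17.67 / 21.656408 ≈ 0.815925

0.8159


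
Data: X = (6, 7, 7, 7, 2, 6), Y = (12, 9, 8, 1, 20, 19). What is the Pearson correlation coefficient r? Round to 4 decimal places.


r = sum((xi-xbar)(yi-ybar)) / sqrt(sum((xi-xbar)^2) * sum((yi-ybar)^2))
n = 6, xbar = 35/6 ≈ 5.833333, ybar = 69/6 = 11.5
Sxy = sum((xi-xbar)(yi-ybar)) = -50.5
Sxx = sum((xi-xbar)^2) = 113/6 ≈ 18.833333
Syy = sum((yi-ybar)^2) = 257.5
sqrt(Sxx*Syy) ≈ 69.638950
r = Sxy / sqrt(Sxx*Syy) = -50.5 / 69.638950 ≈ -0.725169

-0.7252


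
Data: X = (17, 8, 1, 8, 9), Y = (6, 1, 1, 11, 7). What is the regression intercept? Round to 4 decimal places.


a = ybar - b*xbar, where b = sum((xi-xbar)(yi-ybar)) / sum((xi-xbar)^2)
n = 5, xbar = 43/5 = 8.6, ybar = 26/5 = 5.2
Sxy = sum((xi-xbar)(yi-ybar)) = 38.4
Sxx = sum((xi-xbar)^2) = 129.2
b = Sxy / Sxx = 96/323 ≈ 0.297214
a = 5.2 - 0.297214 * 8.6 = 854/323 ≈ 2.643963

2.6440


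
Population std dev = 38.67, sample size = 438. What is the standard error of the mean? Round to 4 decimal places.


SE = sigma / sqrt(n)
sqrt(438) ≈ 20.928450
SE = 38.67 / 20.928450 ≈ 1.847724

1.8477


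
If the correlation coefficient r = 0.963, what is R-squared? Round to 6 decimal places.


R^2 = r^2 = (0.963)^2 = 0.927369

0.927369


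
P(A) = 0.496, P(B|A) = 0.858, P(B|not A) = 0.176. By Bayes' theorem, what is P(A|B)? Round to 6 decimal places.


P(A|B) = P(B|A)*P(A) / P(B), P(B) = P(B|A)*P(A) + P(B|not A)*P(not A)
P(B|A)*P(A) = 0.858 * 0.496 = 0.425568
P(B|not A)*P(not A) = 0.176 * 0.504 = 0.088704
P(B) = 0.425568 + 0.088704 = 0.514272
P(A|B) = 0.425568 / 0.514272 = 403/487 ≈ 0.82751540

0.827515


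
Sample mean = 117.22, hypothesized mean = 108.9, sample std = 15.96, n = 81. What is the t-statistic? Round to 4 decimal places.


t = (xbar - mu0) / (s/sqrt(n))
xbar - mu0 = 117.22 - 108.9 = 8.32
sqrt(81) = 9
s/sqrt(n) = 15.96 / 9 = 133/75 ≈ 1.77333333
t = 8.32 / 1.77333333 = 624/133 ≈ 4.691729

4.6917


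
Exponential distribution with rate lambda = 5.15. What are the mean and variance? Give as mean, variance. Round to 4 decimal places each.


mean = 1/lam, var = 1/lam^2
mean = 1 / 5.15 = 20/103 ≈ 0.194175
lam^2 = 5.15^2 = 26.5225
var = 1 / 26.5225 ≈ 0.037704

0.1942, 0.0377


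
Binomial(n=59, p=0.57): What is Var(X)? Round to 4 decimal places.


Var = n*p*(1-p) = 59 * 0.57 * 0.43 = 14.4609

14.4609


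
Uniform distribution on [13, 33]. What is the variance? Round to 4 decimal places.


Var = (b-a)^2 / 12
(b-a)^2 = (33 - 13)^2 = 400
Var = 400/12 ≈ 33.333333

33.3333


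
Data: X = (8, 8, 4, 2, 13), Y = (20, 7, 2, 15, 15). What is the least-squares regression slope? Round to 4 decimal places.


b = sum((xi-xbar)(yi-ybar)) / sum((xi-xbar)^2)
n = 5, xbar = 35/5 = 7, ybar = 59/5 = 11.8
Sxy = sum((xi-xbar)(yi-ybar)) = 36
Sxx = sum((xi-xbar)^2) = 72
b = Sxy / Sxx = 0.5

0.5000


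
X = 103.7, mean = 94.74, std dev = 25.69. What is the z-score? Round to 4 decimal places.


z = (X - mu) / sigma
X - mu = 103.7 - 94.74 = 8.96
z = 8.96 / 25.69 = 128/367 ≈ 0.348774

0.3488


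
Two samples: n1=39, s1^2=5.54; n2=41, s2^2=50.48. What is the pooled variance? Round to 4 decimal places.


sp^2 = ((n1-1)*s1^2 + (n2-1)*s2^2)/(n1+n2-2)
(n1-1)*s1^2 = 38 * 5.54 = 210.52
(n2-1)*s2^2 = 40 * 50.48 = 2019.2
numerator = 210.52 + 2019.2 = 2229.72
n1+n2-2 = 78
sp^2 = 2229.72 / 78 = 18581/650 ≈ 28.586154

28.5862


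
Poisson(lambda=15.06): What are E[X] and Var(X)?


E[X] = Var(X) = lambda = 15.06

15.06, 15.06


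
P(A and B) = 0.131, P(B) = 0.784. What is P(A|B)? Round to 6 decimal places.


P(A|B) = P(A and B) / P(B) = 0.131 / 0.784 = 131/784 ≈ 0.16709184

0.167092


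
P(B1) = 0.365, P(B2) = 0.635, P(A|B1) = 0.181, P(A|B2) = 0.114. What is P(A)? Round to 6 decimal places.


P(A) = P(A|B1)*P(B1) + P(A|B2)*P(B2)
P(A|B1)*P(B1) = 0.181 * 0.365 = 0.066065
P(A|B2)*P(B2) = 0.114 * 0.635 = 0.07239
P(A) = 0.066065 + 0.07239 = 0.138455

0.138455


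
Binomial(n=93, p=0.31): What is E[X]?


E[X] = n*p = 93 * 0.31 = 28.83

28.83


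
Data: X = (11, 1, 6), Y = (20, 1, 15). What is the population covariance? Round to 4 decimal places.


Cov = (1/n)*sum((xi-xbar)(yi-ybar))
n = 3, xbar = 18/3 = 6, ybar = 36/3 = 12
sum((xi-xbar)(yi-ybar)) = 95
Cov = 95 / 3 = 95/3 ≈ 31.666667

31.6667


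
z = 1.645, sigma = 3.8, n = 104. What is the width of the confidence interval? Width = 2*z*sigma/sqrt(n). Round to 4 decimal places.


width = 2*z*sigma/sqrt(n)
2*z*sigma = 2 * 1.645 * 3.8 = 12.502
sqrt(104) ≈ 10.198039
width = 12.502 / 10.198039 ≈ 1.225922

1.2259


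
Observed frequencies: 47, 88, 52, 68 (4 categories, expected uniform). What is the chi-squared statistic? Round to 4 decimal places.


chi2 = sum((O-E)^2/E), E = total/4
total = 255, E = 255/4 = 63.75
(47 - 63.75)^2 / 63.75 = 280.5625 / 63.75 = 4489/1020 ≈ 4.400980
(88 - 63.75)^2 / 63.75 = 588.0625 / 63.75 = 9409/1020 ≈ 9.224510
(52 - 63.75)^2 / 63.75 = 138.0625 / 63.75 = 2209/1020 ≈ 2.165686
(68 - 63.75)^2 / 63.75 = 18.0625 / 63.75 = 17/60 ≈ 0.283333
chi2 = 4099/255 ≈ 16.074510

16.0745


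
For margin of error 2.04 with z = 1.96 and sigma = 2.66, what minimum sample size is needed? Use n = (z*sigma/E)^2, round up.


z*sigma/E = 1.96 * 2.66 / 2.04 = 6517/2550 ≈ 2.555686
(z*sigma/E)^2 ≈ 6.531532
round up: n = 7

7


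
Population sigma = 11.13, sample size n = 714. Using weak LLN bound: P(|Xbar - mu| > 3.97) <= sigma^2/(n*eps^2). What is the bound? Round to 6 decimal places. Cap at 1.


bound = min(1, sigma^2/(n*eps^2))
sigma^2 = 11.13^2 = 123.8769
n*eps^2 = 714 * 3.97^2 = 714 * 15.7609 = 11253.2826
sigma^2/(n*eps^2) = 123.8769 / 11253.2826 ≈ 0.01100807

0.011008


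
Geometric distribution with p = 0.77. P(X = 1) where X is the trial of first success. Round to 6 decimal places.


P = (1-p)^(k-1) * p
(1-p)^(k-1) = 0.23^0 = 1
P = 1 * 0.77 = 0.77

0.770000


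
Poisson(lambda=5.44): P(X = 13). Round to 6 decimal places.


P = e^(-lam) * lam^k / k!
e^(-5.44) ≈ 0.004339483
lam^k = 5.44^13 ≈ 3654144322.622028
k! = 13! = 6227020800
P = 0.004339483 * 3654144322.622028 / 6227020800 ≈ 0.002546

0.002546


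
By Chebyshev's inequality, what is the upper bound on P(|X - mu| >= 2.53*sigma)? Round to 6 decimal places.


P <= 1/k^2
k^2 = 2.53^2 = 6.4009
1/k^2 = 1 / 6.4009 ≈ 0.15622803

0.156228


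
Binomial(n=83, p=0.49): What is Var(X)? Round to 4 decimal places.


Var = n*p*(1-p) = 83 * 0.49 * 0.51 = 20.7417

20.7417


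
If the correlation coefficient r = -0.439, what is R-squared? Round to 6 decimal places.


R^2 = r^2 = (-0.439)^2 = 0.192721

0.192721


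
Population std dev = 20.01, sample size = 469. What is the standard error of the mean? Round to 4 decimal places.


SE = sigma / sqrt(n)
sqrt(469) ≈ 21.656408
SE = 20.01 / 21.656408 ≈ 0.923976

0.9240


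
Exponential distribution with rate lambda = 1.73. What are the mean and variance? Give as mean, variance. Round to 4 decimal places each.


mean = 1/lam, var = 1/lam^2
mean = 1 / 1.73 = 100/173 ≈ 0.578035
lam^2 = 1.73^2 = 2.9929
var = 1 / 2.9929 ≈ 0.334124

0.5780, 0.3341


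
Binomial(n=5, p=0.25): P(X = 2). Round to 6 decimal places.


P = C(n,k) * p^k * (1-p)^(n-k)
C(5,2) = 10
p^k = 0.25^2 = 0.0625
(1-p)^(n-k) = 0.75^3 = 0.421875
P = 10 * 0.0625 * 0.421875 = 135/512 ≈ 0.263672

0.263672


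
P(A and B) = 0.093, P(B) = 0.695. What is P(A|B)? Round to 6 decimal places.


P(A|B) = P(A and B) / P(B) = 0.093 / 0.695 = 93/695 ≈ 0.13381295

0.133813


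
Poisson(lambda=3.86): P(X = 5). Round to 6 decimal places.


P = e^(-lam) * lam^k / k!
e^(-3.86) ≈ 0.02106800
lam^k = 3.86^5 ≈ 856.912589
k! = 5! = 120
P = 0.02106800 * 856.912589 / 120 ≈ 0.150445

0.150445


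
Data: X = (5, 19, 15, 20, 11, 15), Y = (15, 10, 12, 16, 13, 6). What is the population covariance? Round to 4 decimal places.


Cov = (1/n)*sum((xi-xbar)(yi-ybar))
n = 6, xbar = 85/6 ≈ 14.166667, ybar = 72/6 = 12
sum((xi-xbar)(yi-ybar)) = -22
Cov = -22 / 6 = -11/3 ≈ -3.666667

-3.6667


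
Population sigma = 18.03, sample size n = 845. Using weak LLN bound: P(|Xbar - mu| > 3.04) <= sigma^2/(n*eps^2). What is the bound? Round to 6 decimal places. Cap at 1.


bound = min(1, sigma^2/(n*eps^2))
sigma^2 = 18.03^2 = 325.0809
n*eps^2 = 845 * 3.04^2 = 845 * 9.2416 = 7809.152
sigma^2/(n*eps^2) = 325.0809 / 7809.152 ≈ 0.04162819

0.041628


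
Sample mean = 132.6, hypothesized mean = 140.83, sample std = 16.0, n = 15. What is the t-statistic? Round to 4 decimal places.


t = (xbar - mu0) / (s/sqrt(n))
xbar - mu0 = 132.6 - 140.83 = -8.23
sqrt(15) ≈ 3.87298335
s/sqrt(n) = 16.0 / 3.87298335 ≈ 4.13118224
t = -8.23 / 4.13118224 ≈ -1.992166

-1.9922


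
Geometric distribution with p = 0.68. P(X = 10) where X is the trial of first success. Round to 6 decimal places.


P = (1-p)^(k-1) * p
(1-p)^(k-1) = 0.32^9 ≈ 0.00003518437
P = 0.00003518437 * 0.68 ≈ 0.00002392537

0.000024


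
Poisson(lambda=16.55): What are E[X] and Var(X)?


E[X] = Var(X) = lambda = 16.55

16.55, 16.55


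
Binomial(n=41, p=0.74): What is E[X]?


E[X] = n*p = 41 * 0.74 = 30.34

30.34


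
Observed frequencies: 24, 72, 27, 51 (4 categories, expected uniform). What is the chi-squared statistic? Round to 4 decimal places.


chi2 = sum((O-E)^2/E), E = total/4
total = 174, E = 174/4 = 43.5
(24 - 43.5)^2 / 43.5 = 380.25 / 43.5 = 507/58 ≈ 8.741379
(72 - 43.5)^2 / 43.5 = 812.25 / 43.5 = 1083/58 ≈ 18.672414
(27 - 43.5)^2 / 43.5 = 272.25 / 43.5 = 363/58 ≈ 6.258621
(51 - 43.5)^2 / 43.5 = 56.25 / 43.5 = 75/58 ≈ 1.293103
chi2 = 1014/29 ≈ 34.965517

34.9655


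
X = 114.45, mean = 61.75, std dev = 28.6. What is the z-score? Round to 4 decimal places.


z = (X - mu) / sigma
X - mu = 114.45 - 61.75 = 52.7
z = 52.7 / 28.6 = 527/286 ≈ 1.842657

1.8427


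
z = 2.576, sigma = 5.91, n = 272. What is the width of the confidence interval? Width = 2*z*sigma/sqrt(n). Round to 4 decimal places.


width = 2*z*sigma/sqrt(n)
2*z*sigma = 2 * 2.576 * 5.91 = 30.44832
sqrt(272) ≈ 16.492423
width = 30.44832 / 16.492423 ≈ 1.846201

1.8462


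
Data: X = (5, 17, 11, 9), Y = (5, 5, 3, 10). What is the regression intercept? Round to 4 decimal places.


a = ybar - b*xbar, where b = sum((xi-xbar)(yi-ybar)) / sum((xi-xbar)^2)
n = 4, xbar = 42/4 = 10.5, ybar = 23/4 = 5.75
Sxy = sum((xi-xbar)(yi-ybar)) = -8.5
Sxx = sum((xi-xbar)^2) = 75
b = Sxy / Sxx = -17/150 ≈ -0.113333
a = 5.75 - (-0.113333) * 10.5 = 6.94

6.9400


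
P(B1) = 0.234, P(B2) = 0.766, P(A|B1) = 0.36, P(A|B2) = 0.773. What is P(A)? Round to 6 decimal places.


P(A) = P(A|B1)*P(B1) + P(A|B2)*P(B2)
P(A|B1)*P(B1) = 0.36 * 0.234 = 0.08424
P(A|B2)*P(B2) = 0.773 * 0.766 = 0.592118
P(A) = 0.08424 + 0.592118 = 0.676358

0.676358


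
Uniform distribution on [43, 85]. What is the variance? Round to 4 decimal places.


Var = (b-a)^2 / 12
(b-a)^2 = (85 - 43)^2 = 1764
Var = 1764/12 = 147

147.0000


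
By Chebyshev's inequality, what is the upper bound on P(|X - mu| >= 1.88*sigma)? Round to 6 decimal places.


P <= 1/k^2
k^2 = 1.88^2 = 3.5344
1/k^2 = 1 / 3.5344 = 625/2209 ≈ 0.28293345

0.282933


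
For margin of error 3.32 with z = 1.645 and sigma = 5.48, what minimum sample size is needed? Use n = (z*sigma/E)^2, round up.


z*sigma/E = 1.645 * 5.48 / 3.32 ≈ 2.715241
(z*sigma/E)^2 ≈ 7.372533
round up: n = 8

8


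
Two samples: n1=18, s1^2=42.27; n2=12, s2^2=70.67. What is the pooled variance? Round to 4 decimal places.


sp^2 = ((n1-1)*s1^2 + (n2-1)*s2^2)/(n1+n2-2)
(n1-1)*s1^2 = 17 * 42.27 = 718.59
(n2-1)*s2^2 = 11 * 70.67 = 777.37
numerator = 718.59 + 777.37 = 1495.96
n1+n2-2 = 28
sp^2 = 1495.96 / 28 = 37399/700 ≈ 53.427143

53.4271


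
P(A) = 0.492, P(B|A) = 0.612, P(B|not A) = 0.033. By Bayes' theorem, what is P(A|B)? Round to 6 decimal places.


P(A|B) = P(B|A)*P(A) / P(B), P(B) = P(B|A)*P(A) + P(B|not A)*P(not A)
P(B|A)*P(A) = 0.612 * 0.492 = 0.301104
P(B|not A)*P(not A) = 0.033 * 0.508 = 0.016764
P(B) = 0.301104 + 0.016764 = 0.317868
P(A|B) = 0.301104 / 0.317868 ≈ 0.94726113

0.947261


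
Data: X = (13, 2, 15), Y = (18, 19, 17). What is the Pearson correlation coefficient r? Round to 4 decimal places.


r = sum((xi-xbar)(yi-ybar)) / sqrt(sum((xi-xbar)^2) * sum((yi-ybar)^2))
n = 3, xbar = 30/3 = 10, ybar = 54/3 = 18
Sxy = sum((xi-xbar)(yi-ybar)) = -13
Sxx = sum((xi-xbar)^2) = 98
Syy = sum((yi-ybar)^2) = 2
sqrt(Sxx*Syy) = 14
r = Sxy / sqrt(Sxx*Syy) = -13 / 14 = -13/14 ≈ -0.928571

-0.9286


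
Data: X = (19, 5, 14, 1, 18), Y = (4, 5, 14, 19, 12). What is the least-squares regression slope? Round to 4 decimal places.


b = sum((xi-xbar)(yi-ybar)) / sum((xi-xbar)^2)
n = 5, xbar = 57/5 = 11.4, ybar = 54/5 = 10.8
Sxy = sum((xi-xbar)(yi-ybar)) = -83.6
Sxx = sum((xi-xbar)^2) = 257.2
b = Sxy / Sxx = -209/643 ≈ -0.325039

-0.3250


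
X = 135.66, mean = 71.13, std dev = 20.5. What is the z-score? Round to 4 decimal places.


z = (X - mu) / sigma
X - mu = 135.66 - 71.13 = 64.53
z = 64.53 / 20.5 = 6453/2050 ≈ 3.147805

3.1478


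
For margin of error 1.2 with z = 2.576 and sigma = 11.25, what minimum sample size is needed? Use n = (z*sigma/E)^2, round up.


z*sigma/E = 2.576 * 11.25 / 1.2 = 24.15
(z*sigma/E)^2 = 583.2225
round up: n = 584

584


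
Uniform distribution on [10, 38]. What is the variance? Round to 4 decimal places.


Var = (b-a)^2 / 12
(b-a)^2 = (38 - 10)^2 = 784
Var = 784/12 ≈ 65.333333

65.3333


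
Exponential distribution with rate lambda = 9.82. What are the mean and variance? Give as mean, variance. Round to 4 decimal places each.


mean = 1/lam, var = 1/lam^2
mean = 1 / 9.82 = 50/491 ≈ 0.101833
lam^2 = 9.82^2 = 96.4324
var = 1 / 96.4324 ≈ 0.010370

0.1018, 0.0104


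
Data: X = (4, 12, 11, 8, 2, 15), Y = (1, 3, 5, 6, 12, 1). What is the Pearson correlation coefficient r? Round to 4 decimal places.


r = sum((xi-xbar)(yi-ybar)) / sqrt(sum((xi-xbar)^2) * sum((yi-ybar)^2))
n = 6, xbar = 52/6 = 26/3 ≈ 8.666667, ybar = 28/6 = 14/3 ≈ 4.666667
Sxy = sum((xi-xbar)(yi-ybar)) = -182/3 ≈ -60.666667
Sxx = sum((xi-xbar)^2) = 370/3 ≈ 123.333333
Syy = sum((yi-ybar)^2) = 256/3 ≈ 85.333333
sqrt(Sxx*Syy) ≈ 102.588715
r = Sxy / sqrt(Sxx*Syy) = -60.666667 / 102.588715 ≈ -0.591358

-0.5914


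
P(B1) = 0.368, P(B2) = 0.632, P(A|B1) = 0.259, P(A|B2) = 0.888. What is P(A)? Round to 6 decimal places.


P(A) = P(A|B1)*P(B1) + P(A|B2)*P(B2)
P(A|B1)*P(B1) = 0.259 * 0.368 = 0.095312
P(A|B2)*P(B2) = 0.888 * 0.632 = 0.561216
P(A) = 0.095312 + 0.561216 = 0.656528

0.656528


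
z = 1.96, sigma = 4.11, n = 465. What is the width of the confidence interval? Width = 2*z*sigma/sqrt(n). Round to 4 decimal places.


width = 2*z*sigma/sqrt(n)
2*z*sigma = 2 * 1.96 * 4.11 = 16.1112
sqrt(465) ≈ 21.563859
width = 16.1112 / 21.563859 ≈ 0.747139

0.7471


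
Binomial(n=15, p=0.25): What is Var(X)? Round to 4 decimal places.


Var = n*p*(1-p) = 15 * 0.25 * 0.75 = 2.8125

2.8125


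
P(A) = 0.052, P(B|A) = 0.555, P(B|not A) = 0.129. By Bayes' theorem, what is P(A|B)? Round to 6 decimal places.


P(A|B) = P(B|A)*P(A) / P(B), P(B) = P(B|A)*P(A) + P(B|not A)*P(not A)
P(B|A)*P(A) = 0.555 * 0.052 = 0.02886
P(B|not A)*P(not A) = 0.129 * 0.948 = 0.122292
P(B) = 0.02886 + 0.122292 = 0.151152
P(A|B) = 0.02886 / 0.151152 ≈ 0.19093363

0.190934


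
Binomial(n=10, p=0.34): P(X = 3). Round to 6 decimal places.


P = C(n,k) * p^k * (1-p)^(n-k)
C(10,3) = 120
p^k = 0.34^3 = 0.039304
(1-p)^(n-k) = 0.66^7 ≈ 0.05455161
P = 120 * 0.039304 * 0.05455161 ≈ 0.257292

0.257292


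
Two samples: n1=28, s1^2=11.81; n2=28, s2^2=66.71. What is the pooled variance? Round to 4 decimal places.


sp^2 = ((n1-1)*s1^2 + (n2-1)*s2^2)/(n1+n2-2)
(n1-1)*s1^2 = 27 * 11.81 = 318.87
(n2-1)*s2^2 = 27 * 66.71 = 1801.17
numerator = 318.87 + 1801.17 = 2120.04
n1+n2-2 = 54
sp^2 = 2120.04 / 54 = 39.26

39.2600


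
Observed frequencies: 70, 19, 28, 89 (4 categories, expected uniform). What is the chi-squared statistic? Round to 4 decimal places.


chi2 = sum((O-E)^2/E), E = total/4
total = 206, E = 206/4 = 51.5
(70 - 51.5)^2 / 51.5 = 342.25 / 51.5 = 1369/206 ≈ 6.645631
(19 - 51.5)^2 / 51.5 = 1056.25 / 51.5 = 4225/206 ≈ 20.509709
(28 - 51.5)^2 / 51.5 = 552.25 / 51.5 = 2209/206 ≈ 10.723301
(89 - 51.5)^2 / 51.5 = 1406.25 / 51.5 = 5625/206 ≈ 27.305825
chi2 = 6714/103 ≈ 65.184466

65.1845


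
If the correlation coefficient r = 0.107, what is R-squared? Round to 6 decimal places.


R^2 = r^2 = (0.107)^2 = 0.011449

0.011449


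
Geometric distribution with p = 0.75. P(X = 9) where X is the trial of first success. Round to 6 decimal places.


P = (1-p)^(k-1) * p
(1-p)^(k-1) = 0.25^8 ≈ 0.00001525879
P = 0.00001525879 * 0.75 ≈ 0.00001144409

0.000011


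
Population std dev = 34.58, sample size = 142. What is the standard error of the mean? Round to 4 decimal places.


SE = sigma / sqrt(n)
sqrt(142) ≈ 11.916375
SE = 34.58 / 11.916375 ≈ 2.901889

2.9019


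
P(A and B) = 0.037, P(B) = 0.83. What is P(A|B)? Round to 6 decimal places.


P(A|B) = P(A and B) / P(B) = 0.037 / 0.83 = 37/830 ≈ 0.04457831

0.044578


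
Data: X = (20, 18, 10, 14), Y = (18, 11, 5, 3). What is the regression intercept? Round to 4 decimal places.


a = ybar - b*xbar, where b = sum((xi-xbar)(yi-ybar)) / sum((xi-xbar)^2)
n = 4, xbar = 62/4 = 15.5, ybar = 37/4 = 9.25
Sxy = sum((xi-xbar)(yi-ybar)) = 76.5
Sxx = sum((xi-xbar)^2) = 59
b = Sxy / Sxx = 153/118 ≈ 1.296610
a = 9.25 - 1.296610 * 15.5 = -640/59 ≈ -10.847458

-10.8475


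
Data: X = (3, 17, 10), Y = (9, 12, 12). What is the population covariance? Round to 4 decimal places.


Cov = (1/n)*sum((xi-xbar)(yi-ybar))
n = 3, xbar = 30/3 = 10, ybar = 33/3 = 11
sum((xi-xbar)(yi-ybar)) = 21
Cov = 21 / 3 = 7

7.0000


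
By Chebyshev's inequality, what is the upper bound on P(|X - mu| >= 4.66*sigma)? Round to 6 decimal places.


P <= 1/k^2
k^2 = 4.66^2 = 21.7156
1/k^2 = 1 / 21.7156 ≈ 0.04604984

0.046050


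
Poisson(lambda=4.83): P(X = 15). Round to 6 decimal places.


P = e^(-lam) * lam^k / k!
e^(-4.83) ≈ 0.007986521
lam^k = 4.83^15 ≈ 18163810455.745597
k! = 15! = 1307674368000
P = 0.007986521 * 18163810455.745597 / 1307674368000 ≈ 0.000111

0.000111


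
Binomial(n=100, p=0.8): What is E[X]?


E[X] = n*p = 100 * 0.8 = 80

80


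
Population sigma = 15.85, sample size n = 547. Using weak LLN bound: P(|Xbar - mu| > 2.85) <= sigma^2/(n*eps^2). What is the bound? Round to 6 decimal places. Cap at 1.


bound = min(1, sigma^2/(n*eps^2))
sigma^2 = 15.85^2 = 251.2225
n*eps^2 = 547 * 2.85^2 = 547 * 8.1225 = 4443.0075
sigma^2/(n*eps^2) = 251.2225 / 4443.0075 ≈ 0.05654334

0.056543


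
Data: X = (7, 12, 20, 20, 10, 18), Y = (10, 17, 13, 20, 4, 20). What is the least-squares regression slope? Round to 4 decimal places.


b = sum((xi-xbar)(yi-ybar)) / sum((xi-xbar)^2)
n = 6, xbar = 87/6 = 14.5, ybar = 84/6 = 14
Sxy = sum((xi-xbar)(yi-ybar)) = 116
Sxx = sum((xi-xbar)^2) = 155.5
b = Sxy / Sxx = 232/311 ≈ 0.745981

0.7460


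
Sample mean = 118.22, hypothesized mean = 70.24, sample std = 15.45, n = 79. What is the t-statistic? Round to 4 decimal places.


t = (xbar - mu0) / (s/sqrt(n))
xbar - mu0 = 118.22 - 70.24 = 47.98
sqrt(79) ≈ 8.88819442
s/sqrt(n) = 15.45 / 8.88819442 ≈ 1.73826081
t = 47.98 / 1.73826081 ≈ 27.602302

27.6023


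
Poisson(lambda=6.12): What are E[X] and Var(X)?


E[X] = Var(X) = lambda = 6.12

6.12, 6.12


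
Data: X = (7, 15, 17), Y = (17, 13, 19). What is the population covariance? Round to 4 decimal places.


Cov = (1/n)*sum((xi-xbar)(yi-ybar))
n = 3, xbar = 39/3 = 13, ybar = 49/3 ≈ 16.333333
sum((xi-xbar)(yi-ybar)) = 0
Cov = 0 / 3 = 0

0.0000


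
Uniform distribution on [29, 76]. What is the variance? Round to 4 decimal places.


Var = (b-a)^2 / 12
(b-a)^2 = (76 - 29)^2 = 2209
Var = 2209/12 ≈ 184.083333

184.0833


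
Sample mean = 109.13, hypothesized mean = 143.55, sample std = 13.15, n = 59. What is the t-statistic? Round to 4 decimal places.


t = (xbar - mu0) / (s/sqrt(n))
xbar - mu0 = 109.13 - 143.55 = -34.42
sqrt(59) ≈ 7.68114575
s/sqrt(n) = 13.15 / 7.68114575 ≈ 1.71198418
t = -34.42 / 1.71198418 ≈ -20.105326

-20.1053


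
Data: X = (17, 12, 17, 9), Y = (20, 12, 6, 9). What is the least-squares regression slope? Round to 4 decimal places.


b = sum((xi-xbar)(yi-ybar)) / sum((xi-xbar)^2)
n = 4, xbar = 55/4 = 13.75, ybar = 47/4 = 11.75
Sxy = sum((xi-xbar)(yi-ybar)) = 20.75
Sxx = sum((xi-xbar)^2) = 46.75
b = Sxy / Sxx = 83/187 ≈ 0.443850

0.4439


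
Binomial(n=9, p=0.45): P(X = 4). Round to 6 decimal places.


P = C(n,k) * p^k * (1-p)^(n-k)
C(9,4) = 126
p^k = 0.45^4 = 0.04100625
(1-p)^(n-k) = 0.55^5 ≈ 0.05032844
P = 126 * 0.04100625 * 0.05032844 ≈ 0.260036

0.260036


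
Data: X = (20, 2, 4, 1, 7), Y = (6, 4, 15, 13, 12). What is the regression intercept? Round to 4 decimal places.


a = ybar - b*xbar, where b = sum((xi-xbar)(yi-ybar)) / sum((xi-xbar)^2)
n = 5, xbar = 34/5 = 6.8, ybar = 50/5 = 10
Sxy = sum((xi-xbar)(yi-ybar)) = -55
Sxx = sum((xi-xbar)^2) = 238.8
b = Sxy / Sxx = -275/1194 ≈ -0.230318
a = 10 - (-0.230318) * 6.8 = 6905/597 ≈ 11.566164

11.5662


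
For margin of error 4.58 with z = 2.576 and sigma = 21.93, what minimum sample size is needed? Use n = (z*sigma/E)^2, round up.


z*sigma/E = 2.576 * 21.93 / 4.58 ≈ 12.334428
(z*sigma/E)^2 ≈ 152.138113
round up: n = 153

153


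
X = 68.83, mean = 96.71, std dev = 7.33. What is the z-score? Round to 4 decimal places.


z = (X - mu) / sigma
X - mu = 68.83 - 96.71 = -27.88
z = -27.88 / 7.33 = -2788/733 ≈ -3.803547

-3.8035


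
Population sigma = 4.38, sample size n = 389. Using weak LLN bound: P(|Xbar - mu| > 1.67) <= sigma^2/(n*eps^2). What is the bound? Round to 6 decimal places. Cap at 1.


bound = min(1, sigma^2/(n*eps^2))
sigma^2 = 4.38^2 = 19.1844
n*eps^2 = 389 * 1.67^2 = 389 * 2.7889 = 1084.8821
sigma^2/(n*eps^2) = 19.1844 / 1084.8821 ≈ 0.01768340

0.017683


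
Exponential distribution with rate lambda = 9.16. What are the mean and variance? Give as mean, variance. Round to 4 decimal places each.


mean = 1/lam, var = 1/lam^2
mean = 1 / 9.16 = 25/229 ≈ 0.109170
lam^2 = 9.16^2 = 83.9056
var = 1 / 83.9056 ≈ 0.011918

0.1092, 0.0119


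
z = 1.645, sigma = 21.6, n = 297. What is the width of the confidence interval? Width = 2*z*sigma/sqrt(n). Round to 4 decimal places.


width = 2*z*sigma/sqrt(n)
2*z*sigma = 2 * 1.645 * 21.6 = 71.064
sqrt(297) ≈ 17.233688
width = 71.064 / 17.233688 ≈ 4.123552

4.1236


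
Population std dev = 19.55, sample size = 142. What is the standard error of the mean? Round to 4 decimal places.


SE = sigma / sqrt(n)
sqrt(142) ≈ 11.916375
SE = 19.55 / 11.916375 ≈ 1.640600

1.6406


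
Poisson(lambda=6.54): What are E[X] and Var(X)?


E[X] = Var(X) = lambda = 6.54

6.54, 6.54


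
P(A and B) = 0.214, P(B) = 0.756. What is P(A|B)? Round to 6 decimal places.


P(A|B) = P(A and B) / P(B) = 0.214 / 0.756 = 107/378 ≈ 0.28306878

0.283069


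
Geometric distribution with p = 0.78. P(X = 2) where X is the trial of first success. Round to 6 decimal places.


P = (1-p)^(k-1) * p
(1-p)^(k-1) = 0.22^1 = 0.22
P = 0.22 * 0.78 = 0.1716

0.171600


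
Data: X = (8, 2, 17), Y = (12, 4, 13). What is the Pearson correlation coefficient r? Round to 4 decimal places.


r = sum((xi-xbar)(yi-ybar)) / sqrt(sum((xi-xbar)^2) * sum((yi-ybar)^2))
n = 3, xbar = 27/3 = 9, ybar = 29/3 ≈ 9.666667
Sxy = sum((xi-xbar)(yi-ybar)) = 64
Sxx = sum((xi-xbar)^2) = 114
Syy = sum((yi-ybar)^2) = 146/3 ≈ 48.666667
sqrt(Sxx*Syy) ≈ 74.484898
r = Sxy / sqrt(Sxx*Syy) = 64 / 74.484898 ≈ 0.859235

0.8592


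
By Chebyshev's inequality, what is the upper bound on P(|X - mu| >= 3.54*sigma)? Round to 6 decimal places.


P <= 1/k^2
k^2 = 3.54^2 = 12.5316
1/k^2 = 1 / 12.5316 ≈ 0.07979827

0.079798


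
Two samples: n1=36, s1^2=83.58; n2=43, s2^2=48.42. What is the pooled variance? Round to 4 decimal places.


sp^2 = ((n1-1)*s1^2 + (n2-1)*s2^2)/(n1+n2-2)
(n1-1)*s1^2 = 35 * 83.58 = 2925.3
(n2-1)*s2^2 = 42 * 48.42 = 2033.64
numerator = 2925.3 + 2033.64 = 4958.94
n1+n2-2 = 77
sp^2 = 4958.94 / 77 = 35421/550 ≈ 64.401818

64.4018


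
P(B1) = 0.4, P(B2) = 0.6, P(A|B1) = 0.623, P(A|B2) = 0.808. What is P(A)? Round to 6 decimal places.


P(A) = P(A|B1)*P(B1) + P(A|B2)*P(B2)
P(A|B1)*P(B1) = 0.623 * 0.4 = 0.2492
P(A|B2)*P(B2) = 0.808 * 0.6 = 0.4848
P(A) = 0.2492 + 0.4848 = 0.734

0.734000


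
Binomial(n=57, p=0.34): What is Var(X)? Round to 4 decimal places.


Var = n*p*(1-p) = 57 * 0.34 * 0.66 = 12.7908

12.7908


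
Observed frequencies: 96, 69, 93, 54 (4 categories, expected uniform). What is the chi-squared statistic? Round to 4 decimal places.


chi2 = sum((O-E)^2/E), E = total/4
total = 312, E = 312/4 = 78
(96 - 78)^2 / 78 = 324 / 78 = 54/13 ≈ 4.153846
(69 - 78)^2 / 78 = 81 / 78 = 27/26 ≈ 1.038462
(93 - 78)^2 / 78 = 225 / 78 = 75/26 ≈ 2.884615
(54 - 78)^2 / 78 = 576 / 78 = 96/13 ≈ 7.384615
chi2 = 201/13 ≈ 15.461538

15.4615


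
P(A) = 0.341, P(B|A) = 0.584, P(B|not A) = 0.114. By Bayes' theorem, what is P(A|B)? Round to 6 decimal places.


P(A|B) = P(B|A)*P(A) / P(B), P(B) = P(B|A)*P(A) + P(B|not A)*P(not A)
P(B|A)*P(A) = 0.584 * 0.341 = 0.199144
P(B|not A)*P(not A) = 0.114 * 0.659 = 0.075126
P(B) = 0.199144 + 0.075126 = 0.27427
P(A|B) = 0.199144 / 0.27427 ≈ 0.72608743

0.726087


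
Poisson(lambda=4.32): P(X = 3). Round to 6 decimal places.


P = e^(-lam) * lam^k / k!
e^(-4.32) ≈ 0.01329988
lam^k = 4.32^3 = 80.621568
k! = 3! = 6
P = 0.01329988 * 80.621568 / 6 ≈ 0.178710

0.178710


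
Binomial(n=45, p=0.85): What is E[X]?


E[X] = n*p = 45 * 0.85 = 38.25

38.25


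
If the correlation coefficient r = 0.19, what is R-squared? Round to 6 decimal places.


R^2 = r^2 = (0.19)^2 = 0.0361

0.036100


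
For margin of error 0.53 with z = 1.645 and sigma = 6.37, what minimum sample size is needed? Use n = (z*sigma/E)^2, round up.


z*sigma/E = 1.645 * 6.37 / 0.53 ≈ 19.771038
(z*sigma/E)^2 ≈ 390.893933
round up: n = 391

391


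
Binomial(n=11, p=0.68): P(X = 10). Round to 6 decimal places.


P = C(n,k) * p^k * (1-p)^(n-k)
C(11,10) = 11
p^k = 0.68^10 ≈ 0.02113923
(1-p)^(n-k) = 0.32^1 = 0.32
P = 11 * 0.02113923 * 0.32 ≈ 0.074410

0.074410


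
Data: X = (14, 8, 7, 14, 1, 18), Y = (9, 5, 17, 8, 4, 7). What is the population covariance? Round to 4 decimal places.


Cov = (1/n)*sum((xi-xbar)(yi-ybar))
n = 6, xbar = 62/6 = 31/3 ≈ 10.333333, ybar = 50/6 = 25/3 ≈ 8.333333
sum((xi-xbar)(yi-ybar)) = 31/3 ≈ 10.333333
Cov = 10.333333 / 6 = 31/18 ≈ 1.722222

1.7222


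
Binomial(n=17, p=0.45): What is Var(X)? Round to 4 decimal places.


Var = n*p*(1-p) = 17 * 0.45 * 0.55 = 4.2075

4.2075


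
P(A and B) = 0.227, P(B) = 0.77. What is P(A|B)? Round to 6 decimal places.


P(A|B) = P(A and B) / P(B) = 0.227 / 0.77 = 227/770 ≈ 0.29480519

0.294805


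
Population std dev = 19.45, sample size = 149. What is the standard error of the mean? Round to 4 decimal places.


SE = sigma / sqrt(n)
sqrt(149) ≈ 12.206556
SE = 19.45 / 12.206556 ≈ 1.593406

1.5934


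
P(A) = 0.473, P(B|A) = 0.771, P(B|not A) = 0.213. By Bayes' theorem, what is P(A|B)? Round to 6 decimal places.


P(A|B) = P(B|A)*P(A) / P(B), P(B) = P(B|A)*P(A) + P(B|not A)*P(not A)
P(B|A)*P(A) = 0.771 * 0.473 = 0.364683
P(B|not A)*P(not A) = 0.213 * 0.527 = 0.112251
P(B) = 0.364683 + 0.112251 = 0.476934
P(A|B) = 0.364683 / 0.476934 ≈ 0.76464039

0.764640


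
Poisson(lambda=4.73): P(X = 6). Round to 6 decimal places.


P = e^(-lam) * lam^k / k!
e^(-4.73) ≈ 0.008826471
lam^k = 4.73^6 ≈ 11198.680244
k! = 6! = 720
P = 0.008826471 * 11198.680244 / 720 ≈ 0.137284

0.137284


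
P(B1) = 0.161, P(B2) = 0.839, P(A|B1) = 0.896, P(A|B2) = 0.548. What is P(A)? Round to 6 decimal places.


P(A) = P(A|B1)*P(B1) + P(A|B2)*P(B2)
P(A|B1)*P(B1) = 0.896 * 0.161 = 0.144256
P(A|B2)*P(B2) = 0.548 * 0.839 = 0.459772
P(A) = 0.144256 + 0.459772 = 0.604028

0.604028


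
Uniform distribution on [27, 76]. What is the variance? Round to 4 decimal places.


Var = (b-a)^2 / 12
(b-a)^2 = (76 - 27)^2 = 2401
Var = 2401/12 ≈ 200.083333

200.0833


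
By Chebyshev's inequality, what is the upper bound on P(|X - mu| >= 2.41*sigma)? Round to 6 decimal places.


P <= 1/k^2
k^2 = 2.41^2 = 5.8081
1/k^2 = 1 / 5.8081 ≈ 0.17217334

0.172173


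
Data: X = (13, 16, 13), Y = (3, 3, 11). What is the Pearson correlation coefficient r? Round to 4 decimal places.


r = sum((xi-xbar)(yi-ybar)) / sqrt(sum((xi-xbar)^2) * sum((yi-ybar)^2))
n = 3, xbar = 42/3 = 14, ybar = 17/3 ≈ 5.666667
Sxy = sum((xi-xbar)(yi-ybar)) = -8
Sxx = sum((xi-xbar)^2) = 6
Syy = sum((yi-ybar)^2) = 128/3 ≈ 42.666667
sqrt(Sxx*Syy) = 16
r = Sxy / sqrt(Sxx*Syy) = -8 / 16 = -0.5

-0.5000


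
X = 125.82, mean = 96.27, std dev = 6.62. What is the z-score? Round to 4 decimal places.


z = (X - mu) / sigma
X - mu = 125.82 - 96.27 = 29.55
z = 29.55 / 6.62 = 2955/662 ≈ 4.463746

4.4637


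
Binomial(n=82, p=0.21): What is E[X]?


E[X] = n*p = 82 * 0.21 = 17.22

17.22


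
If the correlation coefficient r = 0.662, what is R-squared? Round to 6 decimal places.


R^2 = r^2 = (0.662)^2 = 0.438244

0.438244


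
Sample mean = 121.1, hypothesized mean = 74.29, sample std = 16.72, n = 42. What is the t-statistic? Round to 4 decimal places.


t = (xbar - mu0) / (s/sqrt(n))
xbar - mu0 = 121.1 - 74.29 = 46.81
sqrt(42) ≈ 6.48074070
s/sqrt(n) = 16.72 / 6.48074070 ≈ 2.57995201
t = 46.81 / 2.57995201 ≈ 18.143748

18.1437


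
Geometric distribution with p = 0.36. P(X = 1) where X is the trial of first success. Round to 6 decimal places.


P = (1-p)^(k-1) * p
(1-p)^(k-1) = 0.64^0 = 1
P = 1 * 0.36 = 0.36

0.360000


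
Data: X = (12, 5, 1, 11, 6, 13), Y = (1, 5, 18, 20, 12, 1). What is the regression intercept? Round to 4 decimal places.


a = ybar - b*xbar, where b = sum((xi-xbar)(yi-ybar)) / sum((xi-xbar)^2)
n = 6, xbar = 48/6 = 8, ybar = 57/6 = 9.5
Sxy = sum((xi-xbar)(yi-ybar)) = -96
Sxx = sum((xi-xbar)^2) = 112
b = Sxy / Sxx = -6/7 ≈ -0.857143
a = 9.5 - (-0.857143) * 8 = 229/14 ≈ 16.357143

16.3571
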